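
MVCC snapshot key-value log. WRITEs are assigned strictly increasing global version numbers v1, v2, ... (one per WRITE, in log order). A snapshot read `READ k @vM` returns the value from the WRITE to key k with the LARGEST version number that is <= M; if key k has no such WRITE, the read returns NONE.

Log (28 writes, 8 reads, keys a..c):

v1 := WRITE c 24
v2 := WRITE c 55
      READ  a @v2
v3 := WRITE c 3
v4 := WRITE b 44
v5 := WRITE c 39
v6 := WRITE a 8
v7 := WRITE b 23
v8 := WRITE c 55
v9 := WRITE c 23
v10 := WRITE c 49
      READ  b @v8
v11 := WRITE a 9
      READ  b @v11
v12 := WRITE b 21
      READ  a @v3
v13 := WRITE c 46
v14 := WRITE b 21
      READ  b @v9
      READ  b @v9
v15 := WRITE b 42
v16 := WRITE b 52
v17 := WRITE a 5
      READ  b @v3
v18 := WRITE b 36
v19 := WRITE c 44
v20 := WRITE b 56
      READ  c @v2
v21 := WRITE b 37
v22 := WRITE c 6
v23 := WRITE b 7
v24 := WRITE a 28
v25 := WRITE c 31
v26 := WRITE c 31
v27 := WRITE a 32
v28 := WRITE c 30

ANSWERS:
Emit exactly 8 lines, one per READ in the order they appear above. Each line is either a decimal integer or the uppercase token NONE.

v1: WRITE c=24  (c history now [(1, 24)])
v2: WRITE c=55  (c history now [(1, 24), (2, 55)])
READ a @v2: history=[] -> no version <= 2 -> NONE
v3: WRITE c=3  (c history now [(1, 24), (2, 55), (3, 3)])
v4: WRITE b=44  (b history now [(4, 44)])
v5: WRITE c=39  (c history now [(1, 24), (2, 55), (3, 3), (5, 39)])
v6: WRITE a=8  (a history now [(6, 8)])
v7: WRITE b=23  (b history now [(4, 44), (7, 23)])
v8: WRITE c=55  (c history now [(1, 24), (2, 55), (3, 3), (5, 39), (8, 55)])
v9: WRITE c=23  (c history now [(1, 24), (2, 55), (3, 3), (5, 39), (8, 55), (9, 23)])
v10: WRITE c=49  (c history now [(1, 24), (2, 55), (3, 3), (5, 39), (8, 55), (9, 23), (10, 49)])
READ b @v8: history=[(4, 44), (7, 23)] -> pick v7 -> 23
v11: WRITE a=9  (a history now [(6, 8), (11, 9)])
READ b @v11: history=[(4, 44), (7, 23)] -> pick v7 -> 23
v12: WRITE b=21  (b history now [(4, 44), (7, 23), (12, 21)])
READ a @v3: history=[(6, 8), (11, 9)] -> no version <= 3 -> NONE
v13: WRITE c=46  (c history now [(1, 24), (2, 55), (3, 3), (5, 39), (8, 55), (9, 23), (10, 49), (13, 46)])
v14: WRITE b=21  (b history now [(4, 44), (7, 23), (12, 21), (14, 21)])
READ b @v9: history=[(4, 44), (7, 23), (12, 21), (14, 21)] -> pick v7 -> 23
READ b @v9: history=[(4, 44), (7, 23), (12, 21), (14, 21)] -> pick v7 -> 23
v15: WRITE b=42  (b history now [(4, 44), (7, 23), (12, 21), (14, 21), (15, 42)])
v16: WRITE b=52  (b history now [(4, 44), (7, 23), (12, 21), (14, 21), (15, 42), (16, 52)])
v17: WRITE a=5  (a history now [(6, 8), (11, 9), (17, 5)])
READ b @v3: history=[(4, 44), (7, 23), (12, 21), (14, 21), (15, 42), (16, 52)] -> no version <= 3 -> NONE
v18: WRITE b=36  (b history now [(4, 44), (7, 23), (12, 21), (14, 21), (15, 42), (16, 52), (18, 36)])
v19: WRITE c=44  (c history now [(1, 24), (2, 55), (3, 3), (5, 39), (8, 55), (9, 23), (10, 49), (13, 46), (19, 44)])
v20: WRITE b=56  (b history now [(4, 44), (7, 23), (12, 21), (14, 21), (15, 42), (16, 52), (18, 36), (20, 56)])
READ c @v2: history=[(1, 24), (2, 55), (3, 3), (5, 39), (8, 55), (9, 23), (10, 49), (13, 46), (19, 44)] -> pick v2 -> 55
v21: WRITE b=37  (b history now [(4, 44), (7, 23), (12, 21), (14, 21), (15, 42), (16, 52), (18, 36), (20, 56), (21, 37)])
v22: WRITE c=6  (c history now [(1, 24), (2, 55), (3, 3), (5, 39), (8, 55), (9, 23), (10, 49), (13, 46), (19, 44), (22, 6)])
v23: WRITE b=7  (b history now [(4, 44), (7, 23), (12, 21), (14, 21), (15, 42), (16, 52), (18, 36), (20, 56), (21, 37), (23, 7)])
v24: WRITE a=28  (a history now [(6, 8), (11, 9), (17, 5), (24, 28)])
v25: WRITE c=31  (c history now [(1, 24), (2, 55), (3, 3), (5, 39), (8, 55), (9, 23), (10, 49), (13, 46), (19, 44), (22, 6), (25, 31)])
v26: WRITE c=31  (c history now [(1, 24), (2, 55), (3, 3), (5, 39), (8, 55), (9, 23), (10, 49), (13, 46), (19, 44), (22, 6), (25, 31), (26, 31)])
v27: WRITE a=32  (a history now [(6, 8), (11, 9), (17, 5), (24, 28), (27, 32)])
v28: WRITE c=30  (c history now [(1, 24), (2, 55), (3, 3), (5, 39), (8, 55), (9, 23), (10, 49), (13, 46), (19, 44), (22, 6), (25, 31), (26, 31), (28, 30)])

Answer: NONE
23
23
NONE
23
23
NONE
55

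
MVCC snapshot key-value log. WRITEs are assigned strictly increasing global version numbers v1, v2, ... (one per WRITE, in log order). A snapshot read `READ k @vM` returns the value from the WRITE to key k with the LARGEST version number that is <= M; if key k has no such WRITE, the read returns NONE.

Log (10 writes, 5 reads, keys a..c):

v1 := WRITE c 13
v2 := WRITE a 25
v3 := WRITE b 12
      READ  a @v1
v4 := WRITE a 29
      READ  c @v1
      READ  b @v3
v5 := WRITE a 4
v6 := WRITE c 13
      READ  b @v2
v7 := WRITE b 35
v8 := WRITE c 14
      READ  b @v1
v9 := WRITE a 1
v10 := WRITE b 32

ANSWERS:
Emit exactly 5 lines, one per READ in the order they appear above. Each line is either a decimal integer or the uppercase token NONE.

v1: WRITE c=13  (c history now [(1, 13)])
v2: WRITE a=25  (a history now [(2, 25)])
v3: WRITE b=12  (b history now [(3, 12)])
READ a @v1: history=[(2, 25)] -> no version <= 1 -> NONE
v4: WRITE a=29  (a history now [(2, 25), (4, 29)])
READ c @v1: history=[(1, 13)] -> pick v1 -> 13
READ b @v3: history=[(3, 12)] -> pick v3 -> 12
v5: WRITE a=4  (a history now [(2, 25), (4, 29), (5, 4)])
v6: WRITE c=13  (c history now [(1, 13), (6, 13)])
READ b @v2: history=[(3, 12)] -> no version <= 2 -> NONE
v7: WRITE b=35  (b history now [(3, 12), (7, 35)])
v8: WRITE c=14  (c history now [(1, 13), (6, 13), (8, 14)])
READ b @v1: history=[(3, 12), (7, 35)] -> no version <= 1 -> NONE
v9: WRITE a=1  (a history now [(2, 25), (4, 29), (5, 4), (9, 1)])
v10: WRITE b=32  (b history now [(3, 12), (7, 35), (10, 32)])

Answer: NONE
13
12
NONE
NONE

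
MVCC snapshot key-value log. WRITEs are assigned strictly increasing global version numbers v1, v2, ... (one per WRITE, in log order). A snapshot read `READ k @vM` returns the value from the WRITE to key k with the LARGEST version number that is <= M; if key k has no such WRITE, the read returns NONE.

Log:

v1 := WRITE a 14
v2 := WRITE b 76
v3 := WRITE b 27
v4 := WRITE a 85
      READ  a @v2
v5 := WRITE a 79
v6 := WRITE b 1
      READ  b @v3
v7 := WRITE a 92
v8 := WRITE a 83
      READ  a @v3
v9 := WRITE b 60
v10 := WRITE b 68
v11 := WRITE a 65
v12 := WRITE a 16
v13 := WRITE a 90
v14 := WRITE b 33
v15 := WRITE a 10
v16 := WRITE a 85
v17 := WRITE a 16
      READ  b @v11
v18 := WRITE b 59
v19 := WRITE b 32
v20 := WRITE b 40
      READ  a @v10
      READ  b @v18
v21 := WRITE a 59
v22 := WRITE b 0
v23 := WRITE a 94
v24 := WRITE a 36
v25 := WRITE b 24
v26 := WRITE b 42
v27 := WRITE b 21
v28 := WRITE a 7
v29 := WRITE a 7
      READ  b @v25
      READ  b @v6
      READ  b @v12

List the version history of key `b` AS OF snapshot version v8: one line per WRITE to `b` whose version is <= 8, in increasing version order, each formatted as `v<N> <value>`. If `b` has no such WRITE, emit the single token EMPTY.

Answer: v2 76
v3 27
v6 1

Derivation:
Scan writes for key=b with version <= 8:
  v1 WRITE a 14 -> skip
  v2 WRITE b 76 -> keep
  v3 WRITE b 27 -> keep
  v4 WRITE a 85 -> skip
  v5 WRITE a 79 -> skip
  v6 WRITE b 1 -> keep
  v7 WRITE a 92 -> skip
  v8 WRITE a 83 -> skip
  v9 WRITE b 60 -> drop (> snap)
  v10 WRITE b 68 -> drop (> snap)
  v11 WRITE a 65 -> skip
  v12 WRITE a 16 -> skip
  v13 WRITE a 90 -> skip
  v14 WRITE b 33 -> drop (> snap)
  v15 WRITE a 10 -> skip
  v16 WRITE a 85 -> skip
  v17 WRITE a 16 -> skip
  v18 WRITE b 59 -> drop (> snap)
  v19 WRITE b 32 -> drop (> snap)
  v20 WRITE b 40 -> drop (> snap)
  v21 WRITE a 59 -> skip
  v22 WRITE b 0 -> drop (> snap)
  v23 WRITE a 94 -> skip
  v24 WRITE a 36 -> skip
  v25 WRITE b 24 -> drop (> snap)
  v26 WRITE b 42 -> drop (> snap)
  v27 WRITE b 21 -> drop (> snap)
  v28 WRITE a 7 -> skip
  v29 WRITE a 7 -> skip
Collected: [(2, 76), (3, 27), (6, 1)]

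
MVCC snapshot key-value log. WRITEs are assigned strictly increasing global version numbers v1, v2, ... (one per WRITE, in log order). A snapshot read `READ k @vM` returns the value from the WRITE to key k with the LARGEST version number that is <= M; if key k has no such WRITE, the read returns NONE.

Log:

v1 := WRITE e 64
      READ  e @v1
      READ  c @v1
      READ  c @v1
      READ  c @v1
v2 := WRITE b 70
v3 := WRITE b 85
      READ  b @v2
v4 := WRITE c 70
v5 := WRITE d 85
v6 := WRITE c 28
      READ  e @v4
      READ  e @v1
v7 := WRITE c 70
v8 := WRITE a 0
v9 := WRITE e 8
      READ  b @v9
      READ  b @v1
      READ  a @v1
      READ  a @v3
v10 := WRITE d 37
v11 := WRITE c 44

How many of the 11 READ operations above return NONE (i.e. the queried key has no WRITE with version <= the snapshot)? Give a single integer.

Answer: 6

Derivation:
v1: WRITE e=64  (e history now [(1, 64)])
READ e @v1: history=[(1, 64)] -> pick v1 -> 64
READ c @v1: history=[] -> no version <= 1 -> NONE
READ c @v1: history=[] -> no version <= 1 -> NONE
READ c @v1: history=[] -> no version <= 1 -> NONE
v2: WRITE b=70  (b history now [(2, 70)])
v3: WRITE b=85  (b history now [(2, 70), (3, 85)])
READ b @v2: history=[(2, 70), (3, 85)] -> pick v2 -> 70
v4: WRITE c=70  (c history now [(4, 70)])
v5: WRITE d=85  (d history now [(5, 85)])
v6: WRITE c=28  (c history now [(4, 70), (6, 28)])
READ e @v4: history=[(1, 64)] -> pick v1 -> 64
READ e @v1: history=[(1, 64)] -> pick v1 -> 64
v7: WRITE c=70  (c history now [(4, 70), (6, 28), (7, 70)])
v8: WRITE a=0  (a history now [(8, 0)])
v9: WRITE e=8  (e history now [(1, 64), (9, 8)])
READ b @v9: history=[(2, 70), (3, 85)] -> pick v3 -> 85
READ b @v1: history=[(2, 70), (3, 85)] -> no version <= 1 -> NONE
READ a @v1: history=[(8, 0)] -> no version <= 1 -> NONE
READ a @v3: history=[(8, 0)] -> no version <= 3 -> NONE
v10: WRITE d=37  (d history now [(5, 85), (10, 37)])
v11: WRITE c=44  (c history now [(4, 70), (6, 28), (7, 70), (11, 44)])
Read results in order: ['64', 'NONE', 'NONE', 'NONE', '70', '64', '64', '85', 'NONE', 'NONE', 'NONE']
NONE count = 6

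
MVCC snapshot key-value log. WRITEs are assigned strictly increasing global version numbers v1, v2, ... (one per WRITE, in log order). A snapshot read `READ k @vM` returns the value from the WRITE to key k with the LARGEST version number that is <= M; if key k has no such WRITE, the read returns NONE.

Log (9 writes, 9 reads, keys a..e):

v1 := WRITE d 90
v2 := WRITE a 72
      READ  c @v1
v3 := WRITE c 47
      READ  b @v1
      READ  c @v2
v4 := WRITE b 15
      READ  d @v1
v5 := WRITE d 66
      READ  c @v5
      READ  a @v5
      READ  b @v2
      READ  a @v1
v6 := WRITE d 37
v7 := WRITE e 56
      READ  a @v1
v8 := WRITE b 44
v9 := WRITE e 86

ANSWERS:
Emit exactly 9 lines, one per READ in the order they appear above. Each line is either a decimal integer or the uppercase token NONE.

Answer: NONE
NONE
NONE
90
47
72
NONE
NONE
NONE

Derivation:
v1: WRITE d=90  (d history now [(1, 90)])
v2: WRITE a=72  (a history now [(2, 72)])
READ c @v1: history=[] -> no version <= 1 -> NONE
v3: WRITE c=47  (c history now [(3, 47)])
READ b @v1: history=[] -> no version <= 1 -> NONE
READ c @v2: history=[(3, 47)] -> no version <= 2 -> NONE
v4: WRITE b=15  (b history now [(4, 15)])
READ d @v1: history=[(1, 90)] -> pick v1 -> 90
v5: WRITE d=66  (d history now [(1, 90), (5, 66)])
READ c @v5: history=[(3, 47)] -> pick v3 -> 47
READ a @v5: history=[(2, 72)] -> pick v2 -> 72
READ b @v2: history=[(4, 15)] -> no version <= 2 -> NONE
READ a @v1: history=[(2, 72)] -> no version <= 1 -> NONE
v6: WRITE d=37  (d history now [(1, 90), (5, 66), (6, 37)])
v7: WRITE e=56  (e history now [(7, 56)])
READ a @v1: history=[(2, 72)] -> no version <= 1 -> NONE
v8: WRITE b=44  (b history now [(4, 15), (8, 44)])
v9: WRITE e=86  (e history now [(7, 56), (9, 86)])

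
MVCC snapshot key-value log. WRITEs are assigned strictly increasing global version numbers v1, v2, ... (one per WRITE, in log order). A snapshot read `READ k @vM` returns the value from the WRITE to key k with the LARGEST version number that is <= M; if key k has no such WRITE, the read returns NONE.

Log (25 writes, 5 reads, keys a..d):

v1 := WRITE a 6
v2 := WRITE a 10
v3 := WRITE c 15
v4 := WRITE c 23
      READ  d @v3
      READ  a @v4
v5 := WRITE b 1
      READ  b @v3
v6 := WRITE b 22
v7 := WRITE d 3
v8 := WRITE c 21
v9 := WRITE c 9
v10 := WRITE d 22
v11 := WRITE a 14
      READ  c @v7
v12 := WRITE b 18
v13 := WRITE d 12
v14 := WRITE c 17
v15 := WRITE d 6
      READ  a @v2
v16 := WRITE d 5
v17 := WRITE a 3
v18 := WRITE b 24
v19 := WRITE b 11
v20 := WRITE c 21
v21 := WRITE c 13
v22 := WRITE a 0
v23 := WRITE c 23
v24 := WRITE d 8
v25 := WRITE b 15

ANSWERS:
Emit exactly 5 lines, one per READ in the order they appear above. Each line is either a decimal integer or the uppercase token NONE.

Answer: NONE
10
NONE
23
10

Derivation:
v1: WRITE a=6  (a history now [(1, 6)])
v2: WRITE a=10  (a history now [(1, 6), (2, 10)])
v3: WRITE c=15  (c history now [(3, 15)])
v4: WRITE c=23  (c history now [(3, 15), (4, 23)])
READ d @v3: history=[] -> no version <= 3 -> NONE
READ a @v4: history=[(1, 6), (2, 10)] -> pick v2 -> 10
v5: WRITE b=1  (b history now [(5, 1)])
READ b @v3: history=[(5, 1)] -> no version <= 3 -> NONE
v6: WRITE b=22  (b history now [(5, 1), (6, 22)])
v7: WRITE d=3  (d history now [(7, 3)])
v8: WRITE c=21  (c history now [(3, 15), (4, 23), (8, 21)])
v9: WRITE c=9  (c history now [(3, 15), (4, 23), (8, 21), (9, 9)])
v10: WRITE d=22  (d history now [(7, 3), (10, 22)])
v11: WRITE a=14  (a history now [(1, 6), (2, 10), (11, 14)])
READ c @v7: history=[(3, 15), (4, 23), (8, 21), (9, 9)] -> pick v4 -> 23
v12: WRITE b=18  (b history now [(5, 1), (6, 22), (12, 18)])
v13: WRITE d=12  (d history now [(7, 3), (10, 22), (13, 12)])
v14: WRITE c=17  (c history now [(3, 15), (4, 23), (8, 21), (9, 9), (14, 17)])
v15: WRITE d=6  (d history now [(7, 3), (10, 22), (13, 12), (15, 6)])
READ a @v2: history=[(1, 6), (2, 10), (11, 14)] -> pick v2 -> 10
v16: WRITE d=5  (d history now [(7, 3), (10, 22), (13, 12), (15, 6), (16, 5)])
v17: WRITE a=3  (a history now [(1, 6), (2, 10), (11, 14), (17, 3)])
v18: WRITE b=24  (b history now [(5, 1), (6, 22), (12, 18), (18, 24)])
v19: WRITE b=11  (b history now [(5, 1), (6, 22), (12, 18), (18, 24), (19, 11)])
v20: WRITE c=21  (c history now [(3, 15), (4, 23), (8, 21), (9, 9), (14, 17), (20, 21)])
v21: WRITE c=13  (c history now [(3, 15), (4, 23), (8, 21), (9, 9), (14, 17), (20, 21), (21, 13)])
v22: WRITE a=0  (a history now [(1, 6), (2, 10), (11, 14), (17, 3), (22, 0)])
v23: WRITE c=23  (c history now [(3, 15), (4, 23), (8, 21), (9, 9), (14, 17), (20, 21), (21, 13), (23, 23)])
v24: WRITE d=8  (d history now [(7, 3), (10, 22), (13, 12), (15, 6), (16, 5), (24, 8)])
v25: WRITE b=15  (b history now [(5, 1), (6, 22), (12, 18), (18, 24), (19, 11), (25, 15)])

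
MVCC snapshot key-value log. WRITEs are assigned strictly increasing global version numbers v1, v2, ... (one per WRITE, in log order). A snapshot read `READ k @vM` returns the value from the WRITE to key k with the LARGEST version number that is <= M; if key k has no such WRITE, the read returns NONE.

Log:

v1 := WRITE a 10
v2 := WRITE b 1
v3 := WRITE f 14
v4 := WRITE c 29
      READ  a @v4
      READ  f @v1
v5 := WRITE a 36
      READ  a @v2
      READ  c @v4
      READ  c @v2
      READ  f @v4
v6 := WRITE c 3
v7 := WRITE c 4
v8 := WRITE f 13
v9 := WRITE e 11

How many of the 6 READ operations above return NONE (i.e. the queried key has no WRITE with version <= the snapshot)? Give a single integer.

Answer: 2

Derivation:
v1: WRITE a=10  (a history now [(1, 10)])
v2: WRITE b=1  (b history now [(2, 1)])
v3: WRITE f=14  (f history now [(3, 14)])
v4: WRITE c=29  (c history now [(4, 29)])
READ a @v4: history=[(1, 10)] -> pick v1 -> 10
READ f @v1: history=[(3, 14)] -> no version <= 1 -> NONE
v5: WRITE a=36  (a history now [(1, 10), (5, 36)])
READ a @v2: history=[(1, 10), (5, 36)] -> pick v1 -> 10
READ c @v4: history=[(4, 29)] -> pick v4 -> 29
READ c @v2: history=[(4, 29)] -> no version <= 2 -> NONE
READ f @v4: history=[(3, 14)] -> pick v3 -> 14
v6: WRITE c=3  (c history now [(4, 29), (6, 3)])
v7: WRITE c=4  (c history now [(4, 29), (6, 3), (7, 4)])
v8: WRITE f=13  (f history now [(3, 14), (8, 13)])
v9: WRITE e=11  (e history now [(9, 11)])
Read results in order: ['10', 'NONE', '10', '29', 'NONE', '14']
NONE count = 2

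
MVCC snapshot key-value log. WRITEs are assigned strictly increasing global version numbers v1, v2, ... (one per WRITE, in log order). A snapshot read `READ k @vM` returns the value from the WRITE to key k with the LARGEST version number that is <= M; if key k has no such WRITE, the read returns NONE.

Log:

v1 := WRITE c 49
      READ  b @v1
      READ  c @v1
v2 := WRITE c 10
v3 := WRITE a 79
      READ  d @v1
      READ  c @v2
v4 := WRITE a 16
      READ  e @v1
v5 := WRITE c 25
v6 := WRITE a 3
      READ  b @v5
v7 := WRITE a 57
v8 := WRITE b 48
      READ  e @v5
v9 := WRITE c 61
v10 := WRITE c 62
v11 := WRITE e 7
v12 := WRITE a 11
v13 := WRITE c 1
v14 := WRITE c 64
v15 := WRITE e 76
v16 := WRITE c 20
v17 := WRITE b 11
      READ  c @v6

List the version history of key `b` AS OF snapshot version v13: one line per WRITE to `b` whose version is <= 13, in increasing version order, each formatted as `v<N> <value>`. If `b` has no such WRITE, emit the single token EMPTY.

Answer: v8 48

Derivation:
Scan writes for key=b with version <= 13:
  v1 WRITE c 49 -> skip
  v2 WRITE c 10 -> skip
  v3 WRITE a 79 -> skip
  v4 WRITE a 16 -> skip
  v5 WRITE c 25 -> skip
  v6 WRITE a 3 -> skip
  v7 WRITE a 57 -> skip
  v8 WRITE b 48 -> keep
  v9 WRITE c 61 -> skip
  v10 WRITE c 62 -> skip
  v11 WRITE e 7 -> skip
  v12 WRITE a 11 -> skip
  v13 WRITE c 1 -> skip
  v14 WRITE c 64 -> skip
  v15 WRITE e 76 -> skip
  v16 WRITE c 20 -> skip
  v17 WRITE b 11 -> drop (> snap)
Collected: [(8, 48)]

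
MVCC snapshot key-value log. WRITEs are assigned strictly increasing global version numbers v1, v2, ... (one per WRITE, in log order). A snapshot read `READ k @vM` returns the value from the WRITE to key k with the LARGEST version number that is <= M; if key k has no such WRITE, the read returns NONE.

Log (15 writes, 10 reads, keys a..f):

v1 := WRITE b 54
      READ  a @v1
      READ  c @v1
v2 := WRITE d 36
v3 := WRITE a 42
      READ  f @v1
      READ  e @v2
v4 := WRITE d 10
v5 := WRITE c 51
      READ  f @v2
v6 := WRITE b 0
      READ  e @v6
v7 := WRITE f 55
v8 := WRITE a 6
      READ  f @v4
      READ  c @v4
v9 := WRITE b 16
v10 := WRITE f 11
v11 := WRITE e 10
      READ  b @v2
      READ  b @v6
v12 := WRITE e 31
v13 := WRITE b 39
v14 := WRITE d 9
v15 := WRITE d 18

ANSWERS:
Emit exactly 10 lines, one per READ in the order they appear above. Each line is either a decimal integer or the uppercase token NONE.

Answer: NONE
NONE
NONE
NONE
NONE
NONE
NONE
NONE
54
0

Derivation:
v1: WRITE b=54  (b history now [(1, 54)])
READ a @v1: history=[] -> no version <= 1 -> NONE
READ c @v1: history=[] -> no version <= 1 -> NONE
v2: WRITE d=36  (d history now [(2, 36)])
v3: WRITE a=42  (a history now [(3, 42)])
READ f @v1: history=[] -> no version <= 1 -> NONE
READ e @v2: history=[] -> no version <= 2 -> NONE
v4: WRITE d=10  (d history now [(2, 36), (4, 10)])
v5: WRITE c=51  (c history now [(5, 51)])
READ f @v2: history=[] -> no version <= 2 -> NONE
v6: WRITE b=0  (b history now [(1, 54), (6, 0)])
READ e @v6: history=[] -> no version <= 6 -> NONE
v7: WRITE f=55  (f history now [(7, 55)])
v8: WRITE a=6  (a history now [(3, 42), (8, 6)])
READ f @v4: history=[(7, 55)] -> no version <= 4 -> NONE
READ c @v4: history=[(5, 51)] -> no version <= 4 -> NONE
v9: WRITE b=16  (b history now [(1, 54), (6, 0), (9, 16)])
v10: WRITE f=11  (f history now [(7, 55), (10, 11)])
v11: WRITE e=10  (e history now [(11, 10)])
READ b @v2: history=[(1, 54), (6, 0), (9, 16)] -> pick v1 -> 54
READ b @v6: history=[(1, 54), (6, 0), (9, 16)] -> pick v6 -> 0
v12: WRITE e=31  (e history now [(11, 10), (12, 31)])
v13: WRITE b=39  (b history now [(1, 54), (6, 0), (9, 16), (13, 39)])
v14: WRITE d=9  (d history now [(2, 36), (4, 10), (14, 9)])
v15: WRITE d=18  (d history now [(2, 36), (4, 10), (14, 9), (15, 18)])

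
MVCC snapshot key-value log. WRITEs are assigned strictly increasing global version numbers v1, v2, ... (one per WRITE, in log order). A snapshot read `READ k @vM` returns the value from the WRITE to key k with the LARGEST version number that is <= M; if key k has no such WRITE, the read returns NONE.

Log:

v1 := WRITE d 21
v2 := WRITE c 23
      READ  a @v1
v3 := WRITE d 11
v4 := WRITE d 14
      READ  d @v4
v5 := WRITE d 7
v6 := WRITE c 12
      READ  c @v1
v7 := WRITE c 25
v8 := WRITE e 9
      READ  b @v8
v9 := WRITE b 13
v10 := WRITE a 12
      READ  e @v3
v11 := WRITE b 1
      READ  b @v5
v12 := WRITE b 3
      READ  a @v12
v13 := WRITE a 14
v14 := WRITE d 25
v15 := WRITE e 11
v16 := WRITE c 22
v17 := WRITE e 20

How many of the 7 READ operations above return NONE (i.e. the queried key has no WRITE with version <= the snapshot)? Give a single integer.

v1: WRITE d=21  (d history now [(1, 21)])
v2: WRITE c=23  (c history now [(2, 23)])
READ a @v1: history=[] -> no version <= 1 -> NONE
v3: WRITE d=11  (d history now [(1, 21), (3, 11)])
v4: WRITE d=14  (d history now [(1, 21), (3, 11), (4, 14)])
READ d @v4: history=[(1, 21), (3, 11), (4, 14)] -> pick v4 -> 14
v5: WRITE d=7  (d history now [(1, 21), (3, 11), (4, 14), (5, 7)])
v6: WRITE c=12  (c history now [(2, 23), (6, 12)])
READ c @v1: history=[(2, 23), (6, 12)] -> no version <= 1 -> NONE
v7: WRITE c=25  (c history now [(2, 23), (6, 12), (7, 25)])
v8: WRITE e=9  (e history now [(8, 9)])
READ b @v8: history=[] -> no version <= 8 -> NONE
v9: WRITE b=13  (b history now [(9, 13)])
v10: WRITE a=12  (a history now [(10, 12)])
READ e @v3: history=[(8, 9)] -> no version <= 3 -> NONE
v11: WRITE b=1  (b history now [(9, 13), (11, 1)])
READ b @v5: history=[(9, 13), (11, 1)] -> no version <= 5 -> NONE
v12: WRITE b=3  (b history now [(9, 13), (11, 1), (12, 3)])
READ a @v12: history=[(10, 12)] -> pick v10 -> 12
v13: WRITE a=14  (a history now [(10, 12), (13, 14)])
v14: WRITE d=25  (d history now [(1, 21), (3, 11), (4, 14), (5, 7), (14, 25)])
v15: WRITE e=11  (e history now [(8, 9), (15, 11)])
v16: WRITE c=22  (c history now [(2, 23), (6, 12), (7, 25), (16, 22)])
v17: WRITE e=20  (e history now [(8, 9), (15, 11), (17, 20)])
Read results in order: ['NONE', '14', 'NONE', 'NONE', 'NONE', 'NONE', '12']
NONE count = 5

Answer: 5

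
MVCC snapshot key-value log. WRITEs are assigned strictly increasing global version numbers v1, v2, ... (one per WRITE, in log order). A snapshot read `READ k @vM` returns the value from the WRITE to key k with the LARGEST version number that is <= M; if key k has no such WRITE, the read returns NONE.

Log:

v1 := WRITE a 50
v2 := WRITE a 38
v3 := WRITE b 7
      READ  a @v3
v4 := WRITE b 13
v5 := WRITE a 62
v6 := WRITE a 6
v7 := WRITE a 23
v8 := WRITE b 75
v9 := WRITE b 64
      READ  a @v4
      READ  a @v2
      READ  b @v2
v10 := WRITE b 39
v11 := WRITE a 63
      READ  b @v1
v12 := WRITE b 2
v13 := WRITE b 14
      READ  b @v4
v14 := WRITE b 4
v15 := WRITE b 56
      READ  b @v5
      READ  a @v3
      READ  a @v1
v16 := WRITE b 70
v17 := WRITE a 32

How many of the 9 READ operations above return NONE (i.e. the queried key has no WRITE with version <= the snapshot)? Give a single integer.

Answer: 2

Derivation:
v1: WRITE a=50  (a history now [(1, 50)])
v2: WRITE a=38  (a history now [(1, 50), (2, 38)])
v3: WRITE b=7  (b history now [(3, 7)])
READ a @v3: history=[(1, 50), (2, 38)] -> pick v2 -> 38
v4: WRITE b=13  (b history now [(3, 7), (4, 13)])
v5: WRITE a=62  (a history now [(1, 50), (2, 38), (5, 62)])
v6: WRITE a=6  (a history now [(1, 50), (2, 38), (5, 62), (6, 6)])
v7: WRITE a=23  (a history now [(1, 50), (2, 38), (5, 62), (6, 6), (7, 23)])
v8: WRITE b=75  (b history now [(3, 7), (4, 13), (8, 75)])
v9: WRITE b=64  (b history now [(3, 7), (4, 13), (8, 75), (9, 64)])
READ a @v4: history=[(1, 50), (2, 38), (5, 62), (6, 6), (7, 23)] -> pick v2 -> 38
READ a @v2: history=[(1, 50), (2, 38), (5, 62), (6, 6), (7, 23)] -> pick v2 -> 38
READ b @v2: history=[(3, 7), (4, 13), (8, 75), (9, 64)] -> no version <= 2 -> NONE
v10: WRITE b=39  (b history now [(3, 7), (4, 13), (8, 75), (9, 64), (10, 39)])
v11: WRITE a=63  (a history now [(1, 50), (2, 38), (5, 62), (6, 6), (7, 23), (11, 63)])
READ b @v1: history=[(3, 7), (4, 13), (8, 75), (9, 64), (10, 39)] -> no version <= 1 -> NONE
v12: WRITE b=2  (b history now [(3, 7), (4, 13), (8, 75), (9, 64), (10, 39), (12, 2)])
v13: WRITE b=14  (b history now [(3, 7), (4, 13), (8, 75), (9, 64), (10, 39), (12, 2), (13, 14)])
READ b @v4: history=[(3, 7), (4, 13), (8, 75), (9, 64), (10, 39), (12, 2), (13, 14)] -> pick v4 -> 13
v14: WRITE b=4  (b history now [(3, 7), (4, 13), (8, 75), (9, 64), (10, 39), (12, 2), (13, 14), (14, 4)])
v15: WRITE b=56  (b history now [(3, 7), (4, 13), (8, 75), (9, 64), (10, 39), (12, 2), (13, 14), (14, 4), (15, 56)])
READ b @v5: history=[(3, 7), (4, 13), (8, 75), (9, 64), (10, 39), (12, 2), (13, 14), (14, 4), (15, 56)] -> pick v4 -> 13
READ a @v3: history=[(1, 50), (2, 38), (5, 62), (6, 6), (7, 23), (11, 63)] -> pick v2 -> 38
READ a @v1: history=[(1, 50), (2, 38), (5, 62), (6, 6), (7, 23), (11, 63)] -> pick v1 -> 50
v16: WRITE b=70  (b history now [(3, 7), (4, 13), (8, 75), (9, 64), (10, 39), (12, 2), (13, 14), (14, 4), (15, 56), (16, 70)])
v17: WRITE a=32  (a history now [(1, 50), (2, 38), (5, 62), (6, 6), (7, 23), (11, 63), (17, 32)])
Read results in order: ['38', '38', '38', 'NONE', 'NONE', '13', '13', '38', '50']
NONE count = 2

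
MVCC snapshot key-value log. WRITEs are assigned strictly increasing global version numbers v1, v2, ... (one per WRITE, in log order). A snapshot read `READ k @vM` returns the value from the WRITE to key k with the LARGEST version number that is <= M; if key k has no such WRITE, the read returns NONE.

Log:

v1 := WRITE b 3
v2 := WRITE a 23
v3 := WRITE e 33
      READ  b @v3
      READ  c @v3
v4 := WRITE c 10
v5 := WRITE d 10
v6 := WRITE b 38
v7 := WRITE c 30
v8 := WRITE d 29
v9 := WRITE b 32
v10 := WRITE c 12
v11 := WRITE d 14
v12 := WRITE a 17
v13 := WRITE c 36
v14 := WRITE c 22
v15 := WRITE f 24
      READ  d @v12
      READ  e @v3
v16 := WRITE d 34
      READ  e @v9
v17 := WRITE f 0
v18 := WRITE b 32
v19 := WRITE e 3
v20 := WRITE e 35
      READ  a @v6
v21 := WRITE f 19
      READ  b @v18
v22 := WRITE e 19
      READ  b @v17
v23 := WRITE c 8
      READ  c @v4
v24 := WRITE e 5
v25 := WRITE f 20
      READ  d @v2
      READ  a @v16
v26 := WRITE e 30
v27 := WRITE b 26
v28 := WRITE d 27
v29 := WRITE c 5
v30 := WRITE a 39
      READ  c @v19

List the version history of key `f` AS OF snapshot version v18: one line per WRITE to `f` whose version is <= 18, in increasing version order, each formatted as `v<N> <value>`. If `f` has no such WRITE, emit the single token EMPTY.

Scan writes for key=f with version <= 18:
  v1 WRITE b 3 -> skip
  v2 WRITE a 23 -> skip
  v3 WRITE e 33 -> skip
  v4 WRITE c 10 -> skip
  v5 WRITE d 10 -> skip
  v6 WRITE b 38 -> skip
  v7 WRITE c 30 -> skip
  v8 WRITE d 29 -> skip
  v9 WRITE b 32 -> skip
  v10 WRITE c 12 -> skip
  v11 WRITE d 14 -> skip
  v12 WRITE a 17 -> skip
  v13 WRITE c 36 -> skip
  v14 WRITE c 22 -> skip
  v15 WRITE f 24 -> keep
  v16 WRITE d 34 -> skip
  v17 WRITE f 0 -> keep
  v18 WRITE b 32 -> skip
  v19 WRITE e 3 -> skip
  v20 WRITE e 35 -> skip
  v21 WRITE f 19 -> drop (> snap)
  v22 WRITE e 19 -> skip
  v23 WRITE c 8 -> skip
  v24 WRITE e 5 -> skip
  v25 WRITE f 20 -> drop (> snap)
  v26 WRITE e 30 -> skip
  v27 WRITE b 26 -> skip
  v28 WRITE d 27 -> skip
  v29 WRITE c 5 -> skip
  v30 WRITE a 39 -> skip
Collected: [(15, 24), (17, 0)]

Answer: v15 24
v17 0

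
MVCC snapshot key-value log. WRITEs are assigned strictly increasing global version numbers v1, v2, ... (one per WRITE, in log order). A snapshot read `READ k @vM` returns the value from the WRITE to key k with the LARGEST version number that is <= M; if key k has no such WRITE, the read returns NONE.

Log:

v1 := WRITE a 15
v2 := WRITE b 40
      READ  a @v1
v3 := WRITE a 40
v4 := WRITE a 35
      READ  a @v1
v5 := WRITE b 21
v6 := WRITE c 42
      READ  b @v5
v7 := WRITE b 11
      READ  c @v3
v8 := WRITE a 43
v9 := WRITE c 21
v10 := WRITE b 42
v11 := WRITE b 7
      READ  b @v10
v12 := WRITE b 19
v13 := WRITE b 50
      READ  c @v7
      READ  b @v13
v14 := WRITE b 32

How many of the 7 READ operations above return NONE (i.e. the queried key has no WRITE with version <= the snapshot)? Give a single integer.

v1: WRITE a=15  (a history now [(1, 15)])
v2: WRITE b=40  (b history now [(2, 40)])
READ a @v1: history=[(1, 15)] -> pick v1 -> 15
v3: WRITE a=40  (a history now [(1, 15), (3, 40)])
v4: WRITE a=35  (a history now [(1, 15), (3, 40), (4, 35)])
READ a @v1: history=[(1, 15), (3, 40), (4, 35)] -> pick v1 -> 15
v5: WRITE b=21  (b history now [(2, 40), (5, 21)])
v6: WRITE c=42  (c history now [(6, 42)])
READ b @v5: history=[(2, 40), (5, 21)] -> pick v5 -> 21
v7: WRITE b=11  (b history now [(2, 40), (5, 21), (7, 11)])
READ c @v3: history=[(6, 42)] -> no version <= 3 -> NONE
v8: WRITE a=43  (a history now [(1, 15), (3, 40), (4, 35), (8, 43)])
v9: WRITE c=21  (c history now [(6, 42), (9, 21)])
v10: WRITE b=42  (b history now [(2, 40), (5, 21), (7, 11), (10, 42)])
v11: WRITE b=7  (b history now [(2, 40), (5, 21), (7, 11), (10, 42), (11, 7)])
READ b @v10: history=[(2, 40), (5, 21), (7, 11), (10, 42), (11, 7)] -> pick v10 -> 42
v12: WRITE b=19  (b history now [(2, 40), (5, 21), (7, 11), (10, 42), (11, 7), (12, 19)])
v13: WRITE b=50  (b history now [(2, 40), (5, 21), (7, 11), (10, 42), (11, 7), (12, 19), (13, 50)])
READ c @v7: history=[(6, 42), (9, 21)] -> pick v6 -> 42
READ b @v13: history=[(2, 40), (5, 21), (7, 11), (10, 42), (11, 7), (12, 19), (13, 50)] -> pick v13 -> 50
v14: WRITE b=32  (b history now [(2, 40), (5, 21), (7, 11), (10, 42), (11, 7), (12, 19), (13, 50), (14, 32)])
Read results in order: ['15', '15', '21', 'NONE', '42', '42', '50']
NONE count = 1

Answer: 1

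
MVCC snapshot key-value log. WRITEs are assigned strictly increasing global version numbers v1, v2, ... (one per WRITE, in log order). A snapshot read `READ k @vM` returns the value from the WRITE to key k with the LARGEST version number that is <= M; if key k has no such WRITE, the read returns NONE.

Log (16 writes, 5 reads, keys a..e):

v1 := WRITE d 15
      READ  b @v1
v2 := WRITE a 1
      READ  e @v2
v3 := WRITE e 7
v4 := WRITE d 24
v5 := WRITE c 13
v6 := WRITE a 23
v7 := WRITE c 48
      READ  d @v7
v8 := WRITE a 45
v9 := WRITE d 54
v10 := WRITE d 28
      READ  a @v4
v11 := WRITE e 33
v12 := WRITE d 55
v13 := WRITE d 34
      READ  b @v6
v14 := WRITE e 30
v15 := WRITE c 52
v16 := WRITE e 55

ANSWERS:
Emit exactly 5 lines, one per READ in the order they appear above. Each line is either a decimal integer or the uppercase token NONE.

v1: WRITE d=15  (d history now [(1, 15)])
READ b @v1: history=[] -> no version <= 1 -> NONE
v2: WRITE a=1  (a history now [(2, 1)])
READ e @v2: history=[] -> no version <= 2 -> NONE
v3: WRITE e=7  (e history now [(3, 7)])
v4: WRITE d=24  (d history now [(1, 15), (4, 24)])
v5: WRITE c=13  (c history now [(5, 13)])
v6: WRITE a=23  (a history now [(2, 1), (6, 23)])
v7: WRITE c=48  (c history now [(5, 13), (7, 48)])
READ d @v7: history=[(1, 15), (4, 24)] -> pick v4 -> 24
v8: WRITE a=45  (a history now [(2, 1), (6, 23), (8, 45)])
v9: WRITE d=54  (d history now [(1, 15), (4, 24), (9, 54)])
v10: WRITE d=28  (d history now [(1, 15), (4, 24), (9, 54), (10, 28)])
READ a @v4: history=[(2, 1), (6, 23), (8, 45)] -> pick v2 -> 1
v11: WRITE e=33  (e history now [(3, 7), (11, 33)])
v12: WRITE d=55  (d history now [(1, 15), (4, 24), (9, 54), (10, 28), (12, 55)])
v13: WRITE d=34  (d history now [(1, 15), (4, 24), (9, 54), (10, 28), (12, 55), (13, 34)])
READ b @v6: history=[] -> no version <= 6 -> NONE
v14: WRITE e=30  (e history now [(3, 7), (11, 33), (14, 30)])
v15: WRITE c=52  (c history now [(5, 13), (7, 48), (15, 52)])
v16: WRITE e=55  (e history now [(3, 7), (11, 33), (14, 30), (16, 55)])

Answer: NONE
NONE
24
1
NONE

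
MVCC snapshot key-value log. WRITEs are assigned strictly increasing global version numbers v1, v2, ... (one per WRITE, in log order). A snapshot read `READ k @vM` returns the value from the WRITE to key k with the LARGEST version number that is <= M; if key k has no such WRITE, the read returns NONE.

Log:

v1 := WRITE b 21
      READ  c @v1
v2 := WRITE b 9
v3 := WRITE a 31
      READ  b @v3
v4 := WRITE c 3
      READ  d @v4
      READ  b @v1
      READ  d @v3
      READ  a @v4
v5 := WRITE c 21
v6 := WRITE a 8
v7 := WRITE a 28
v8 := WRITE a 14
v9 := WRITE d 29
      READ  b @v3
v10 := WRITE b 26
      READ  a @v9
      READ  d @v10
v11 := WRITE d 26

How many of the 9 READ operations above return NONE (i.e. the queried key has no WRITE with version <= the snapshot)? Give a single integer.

Answer: 3

Derivation:
v1: WRITE b=21  (b history now [(1, 21)])
READ c @v1: history=[] -> no version <= 1 -> NONE
v2: WRITE b=9  (b history now [(1, 21), (2, 9)])
v3: WRITE a=31  (a history now [(3, 31)])
READ b @v3: history=[(1, 21), (2, 9)] -> pick v2 -> 9
v4: WRITE c=3  (c history now [(4, 3)])
READ d @v4: history=[] -> no version <= 4 -> NONE
READ b @v1: history=[(1, 21), (2, 9)] -> pick v1 -> 21
READ d @v3: history=[] -> no version <= 3 -> NONE
READ a @v4: history=[(3, 31)] -> pick v3 -> 31
v5: WRITE c=21  (c history now [(4, 3), (5, 21)])
v6: WRITE a=8  (a history now [(3, 31), (6, 8)])
v7: WRITE a=28  (a history now [(3, 31), (6, 8), (7, 28)])
v8: WRITE a=14  (a history now [(3, 31), (6, 8), (7, 28), (8, 14)])
v9: WRITE d=29  (d history now [(9, 29)])
READ b @v3: history=[(1, 21), (2, 9)] -> pick v2 -> 9
v10: WRITE b=26  (b history now [(1, 21), (2, 9), (10, 26)])
READ a @v9: history=[(3, 31), (6, 8), (7, 28), (8, 14)] -> pick v8 -> 14
READ d @v10: history=[(9, 29)] -> pick v9 -> 29
v11: WRITE d=26  (d history now [(9, 29), (11, 26)])
Read results in order: ['NONE', '9', 'NONE', '21', 'NONE', '31', '9', '14', '29']
NONE count = 3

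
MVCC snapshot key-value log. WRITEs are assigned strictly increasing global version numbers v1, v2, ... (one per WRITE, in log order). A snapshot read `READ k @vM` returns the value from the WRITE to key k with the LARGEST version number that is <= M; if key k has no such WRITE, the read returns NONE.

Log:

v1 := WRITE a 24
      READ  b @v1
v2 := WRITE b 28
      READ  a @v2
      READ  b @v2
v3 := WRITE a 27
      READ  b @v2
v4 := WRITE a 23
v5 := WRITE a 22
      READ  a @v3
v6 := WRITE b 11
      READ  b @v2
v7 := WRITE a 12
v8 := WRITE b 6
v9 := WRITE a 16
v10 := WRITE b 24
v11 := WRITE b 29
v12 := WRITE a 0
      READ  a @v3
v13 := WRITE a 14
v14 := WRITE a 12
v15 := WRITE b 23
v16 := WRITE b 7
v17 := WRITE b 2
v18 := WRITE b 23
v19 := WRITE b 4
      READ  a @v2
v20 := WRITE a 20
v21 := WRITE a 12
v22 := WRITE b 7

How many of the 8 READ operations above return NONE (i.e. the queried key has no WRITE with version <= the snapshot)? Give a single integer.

Answer: 1

Derivation:
v1: WRITE a=24  (a history now [(1, 24)])
READ b @v1: history=[] -> no version <= 1 -> NONE
v2: WRITE b=28  (b history now [(2, 28)])
READ a @v2: history=[(1, 24)] -> pick v1 -> 24
READ b @v2: history=[(2, 28)] -> pick v2 -> 28
v3: WRITE a=27  (a history now [(1, 24), (3, 27)])
READ b @v2: history=[(2, 28)] -> pick v2 -> 28
v4: WRITE a=23  (a history now [(1, 24), (3, 27), (4, 23)])
v5: WRITE a=22  (a history now [(1, 24), (3, 27), (4, 23), (5, 22)])
READ a @v3: history=[(1, 24), (3, 27), (4, 23), (5, 22)] -> pick v3 -> 27
v6: WRITE b=11  (b history now [(2, 28), (6, 11)])
READ b @v2: history=[(2, 28), (6, 11)] -> pick v2 -> 28
v7: WRITE a=12  (a history now [(1, 24), (3, 27), (4, 23), (5, 22), (7, 12)])
v8: WRITE b=6  (b history now [(2, 28), (6, 11), (8, 6)])
v9: WRITE a=16  (a history now [(1, 24), (3, 27), (4, 23), (5, 22), (7, 12), (9, 16)])
v10: WRITE b=24  (b history now [(2, 28), (6, 11), (8, 6), (10, 24)])
v11: WRITE b=29  (b history now [(2, 28), (6, 11), (8, 6), (10, 24), (11, 29)])
v12: WRITE a=0  (a history now [(1, 24), (3, 27), (4, 23), (5, 22), (7, 12), (9, 16), (12, 0)])
READ a @v3: history=[(1, 24), (3, 27), (4, 23), (5, 22), (7, 12), (9, 16), (12, 0)] -> pick v3 -> 27
v13: WRITE a=14  (a history now [(1, 24), (3, 27), (4, 23), (5, 22), (7, 12), (9, 16), (12, 0), (13, 14)])
v14: WRITE a=12  (a history now [(1, 24), (3, 27), (4, 23), (5, 22), (7, 12), (9, 16), (12, 0), (13, 14), (14, 12)])
v15: WRITE b=23  (b history now [(2, 28), (6, 11), (8, 6), (10, 24), (11, 29), (15, 23)])
v16: WRITE b=7  (b history now [(2, 28), (6, 11), (8, 6), (10, 24), (11, 29), (15, 23), (16, 7)])
v17: WRITE b=2  (b history now [(2, 28), (6, 11), (8, 6), (10, 24), (11, 29), (15, 23), (16, 7), (17, 2)])
v18: WRITE b=23  (b history now [(2, 28), (6, 11), (8, 6), (10, 24), (11, 29), (15, 23), (16, 7), (17, 2), (18, 23)])
v19: WRITE b=4  (b history now [(2, 28), (6, 11), (8, 6), (10, 24), (11, 29), (15, 23), (16, 7), (17, 2), (18, 23), (19, 4)])
READ a @v2: history=[(1, 24), (3, 27), (4, 23), (5, 22), (7, 12), (9, 16), (12, 0), (13, 14), (14, 12)] -> pick v1 -> 24
v20: WRITE a=20  (a history now [(1, 24), (3, 27), (4, 23), (5, 22), (7, 12), (9, 16), (12, 0), (13, 14), (14, 12), (20, 20)])
v21: WRITE a=12  (a history now [(1, 24), (3, 27), (4, 23), (5, 22), (7, 12), (9, 16), (12, 0), (13, 14), (14, 12), (20, 20), (21, 12)])
v22: WRITE b=7  (b history now [(2, 28), (6, 11), (8, 6), (10, 24), (11, 29), (15, 23), (16, 7), (17, 2), (18, 23), (19, 4), (22, 7)])
Read results in order: ['NONE', '24', '28', '28', '27', '28', '27', '24']
NONE count = 1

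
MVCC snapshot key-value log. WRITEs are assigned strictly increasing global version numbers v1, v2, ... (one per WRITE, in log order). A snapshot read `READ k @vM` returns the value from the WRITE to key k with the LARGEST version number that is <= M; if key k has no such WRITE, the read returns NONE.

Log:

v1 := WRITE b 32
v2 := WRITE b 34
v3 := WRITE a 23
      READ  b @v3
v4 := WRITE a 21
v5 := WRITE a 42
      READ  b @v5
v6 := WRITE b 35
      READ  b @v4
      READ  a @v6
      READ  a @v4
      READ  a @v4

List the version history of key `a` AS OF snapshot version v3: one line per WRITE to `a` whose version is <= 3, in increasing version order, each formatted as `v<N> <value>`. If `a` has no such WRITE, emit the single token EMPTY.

Scan writes for key=a with version <= 3:
  v1 WRITE b 32 -> skip
  v2 WRITE b 34 -> skip
  v3 WRITE a 23 -> keep
  v4 WRITE a 21 -> drop (> snap)
  v5 WRITE a 42 -> drop (> snap)
  v6 WRITE b 35 -> skip
Collected: [(3, 23)]

Answer: v3 23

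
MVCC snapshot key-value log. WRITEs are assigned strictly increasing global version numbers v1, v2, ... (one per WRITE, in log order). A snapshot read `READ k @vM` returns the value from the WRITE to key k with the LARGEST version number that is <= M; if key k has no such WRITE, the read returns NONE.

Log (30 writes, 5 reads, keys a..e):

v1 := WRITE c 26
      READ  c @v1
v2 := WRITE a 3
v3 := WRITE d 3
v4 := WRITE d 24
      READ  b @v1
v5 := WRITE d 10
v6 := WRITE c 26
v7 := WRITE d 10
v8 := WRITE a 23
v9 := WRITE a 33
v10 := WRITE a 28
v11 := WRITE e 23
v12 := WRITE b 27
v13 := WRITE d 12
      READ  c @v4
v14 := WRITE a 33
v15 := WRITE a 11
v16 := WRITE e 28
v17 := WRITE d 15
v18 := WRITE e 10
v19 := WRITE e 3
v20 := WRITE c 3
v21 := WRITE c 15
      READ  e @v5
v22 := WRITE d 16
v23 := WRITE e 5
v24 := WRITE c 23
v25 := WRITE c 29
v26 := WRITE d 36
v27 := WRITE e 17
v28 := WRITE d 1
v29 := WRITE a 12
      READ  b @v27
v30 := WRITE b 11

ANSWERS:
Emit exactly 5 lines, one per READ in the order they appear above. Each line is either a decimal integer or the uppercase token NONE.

v1: WRITE c=26  (c history now [(1, 26)])
READ c @v1: history=[(1, 26)] -> pick v1 -> 26
v2: WRITE a=3  (a history now [(2, 3)])
v3: WRITE d=3  (d history now [(3, 3)])
v4: WRITE d=24  (d history now [(3, 3), (4, 24)])
READ b @v1: history=[] -> no version <= 1 -> NONE
v5: WRITE d=10  (d history now [(3, 3), (4, 24), (5, 10)])
v6: WRITE c=26  (c history now [(1, 26), (6, 26)])
v7: WRITE d=10  (d history now [(3, 3), (4, 24), (5, 10), (7, 10)])
v8: WRITE a=23  (a history now [(2, 3), (8, 23)])
v9: WRITE a=33  (a history now [(2, 3), (8, 23), (9, 33)])
v10: WRITE a=28  (a history now [(2, 3), (8, 23), (9, 33), (10, 28)])
v11: WRITE e=23  (e history now [(11, 23)])
v12: WRITE b=27  (b history now [(12, 27)])
v13: WRITE d=12  (d history now [(3, 3), (4, 24), (5, 10), (7, 10), (13, 12)])
READ c @v4: history=[(1, 26), (6, 26)] -> pick v1 -> 26
v14: WRITE a=33  (a history now [(2, 3), (8, 23), (9, 33), (10, 28), (14, 33)])
v15: WRITE a=11  (a history now [(2, 3), (8, 23), (9, 33), (10, 28), (14, 33), (15, 11)])
v16: WRITE e=28  (e history now [(11, 23), (16, 28)])
v17: WRITE d=15  (d history now [(3, 3), (4, 24), (5, 10), (7, 10), (13, 12), (17, 15)])
v18: WRITE e=10  (e history now [(11, 23), (16, 28), (18, 10)])
v19: WRITE e=3  (e history now [(11, 23), (16, 28), (18, 10), (19, 3)])
v20: WRITE c=3  (c history now [(1, 26), (6, 26), (20, 3)])
v21: WRITE c=15  (c history now [(1, 26), (6, 26), (20, 3), (21, 15)])
READ e @v5: history=[(11, 23), (16, 28), (18, 10), (19, 3)] -> no version <= 5 -> NONE
v22: WRITE d=16  (d history now [(3, 3), (4, 24), (5, 10), (7, 10), (13, 12), (17, 15), (22, 16)])
v23: WRITE e=5  (e history now [(11, 23), (16, 28), (18, 10), (19, 3), (23, 5)])
v24: WRITE c=23  (c history now [(1, 26), (6, 26), (20, 3), (21, 15), (24, 23)])
v25: WRITE c=29  (c history now [(1, 26), (6, 26), (20, 3), (21, 15), (24, 23), (25, 29)])
v26: WRITE d=36  (d history now [(3, 3), (4, 24), (5, 10), (7, 10), (13, 12), (17, 15), (22, 16), (26, 36)])
v27: WRITE e=17  (e history now [(11, 23), (16, 28), (18, 10), (19, 3), (23, 5), (27, 17)])
v28: WRITE d=1  (d history now [(3, 3), (4, 24), (5, 10), (7, 10), (13, 12), (17, 15), (22, 16), (26, 36), (28, 1)])
v29: WRITE a=12  (a history now [(2, 3), (8, 23), (9, 33), (10, 28), (14, 33), (15, 11), (29, 12)])
READ b @v27: history=[(12, 27)] -> pick v12 -> 27
v30: WRITE b=11  (b history now [(12, 27), (30, 11)])

Answer: 26
NONE
26
NONE
27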